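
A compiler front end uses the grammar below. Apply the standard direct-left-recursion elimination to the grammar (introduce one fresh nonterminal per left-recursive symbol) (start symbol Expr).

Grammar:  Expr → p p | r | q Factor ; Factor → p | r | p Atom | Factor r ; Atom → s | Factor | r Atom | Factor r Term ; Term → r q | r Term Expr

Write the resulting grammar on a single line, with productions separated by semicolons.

Left recursion appears on Factor.
For Factor: α = {r}, β = {p, r, p Atom}. Rewrite as Factor → β Factor1 and Factor1 → α Factor1 | ε.

Expr → p p | r | q Factor; Factor → p Factor1 | r Factor1 | p Atom Factor1; Atom → s | Factor | r Atom | Factor r Term; Term → r q | r Term Expr; Factor1 → r Factor1 | ε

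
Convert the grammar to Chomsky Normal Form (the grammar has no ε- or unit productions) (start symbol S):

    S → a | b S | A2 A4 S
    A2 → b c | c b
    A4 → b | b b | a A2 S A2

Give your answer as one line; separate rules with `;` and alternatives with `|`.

S → a | X1 S | A2 Y1; A2 → X1 X2 | X2 X1; A4 → b | X1 X1 | X3 Y2; X1 → b; X2 → c; X3 → a; Y1 → A4 S; Y2 → A2 Y3; Y3 → S A2

Introduce a nonterminal for each terminal appearing in a rule of length ≥ 2: X1 → b, X2 → c, X3 → a.
Binarize each right-hand side of length ≥ 3 by chaining fresh nonterminals (Y1, Y2, …): affected rules were S → A2 A4 S; A4 → X3 A2 S A2.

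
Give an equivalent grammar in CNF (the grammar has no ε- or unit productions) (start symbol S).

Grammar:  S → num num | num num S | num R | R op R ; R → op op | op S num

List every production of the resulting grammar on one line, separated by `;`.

Introduce a nonterminal for each terminal appearing in a rule of length ≥ 2: X1 → num, X2 → op.
Binarize each right-hand side of length ≥ 3 by chaining fresh nonterminals (Y1, Y2, …): affected rules were S → X1 X1 S; S → R X2 R; R → X2 S X1.

S → X1 X1 | X1 Y1 | X1 R | R Y2; R → X2 X2 | X2 Y3; X1 → num; X2 → op; Y1 → X1 S; Y2 → X2 R; Y3 → S X1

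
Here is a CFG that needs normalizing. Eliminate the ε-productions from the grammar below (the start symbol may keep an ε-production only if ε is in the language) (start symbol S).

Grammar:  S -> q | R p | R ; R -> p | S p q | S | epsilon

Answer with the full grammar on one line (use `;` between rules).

Nullable nonterminals: {R, S}.
ε ∈ L(G) since S is nullable, so keep S → ε.
Add the nullable-subset variants: S → R p gives R p | p. R → S p q gives S p q | p q.

S -> q | R p | p | R | ε; R -> p | S p q | p q | S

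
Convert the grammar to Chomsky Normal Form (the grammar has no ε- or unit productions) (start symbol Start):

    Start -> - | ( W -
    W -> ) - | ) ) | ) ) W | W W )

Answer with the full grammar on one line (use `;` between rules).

Start -> - | X1 Y1; W -> X3 X2 | X3 X3 | X3 Y2 | W Y3; X1 -> (; X2 -> -; X3 -> ); Y1 -> W X2; Y2 -> X3 W; Y3 -> W X3

Introduce a nonterminal for each terminal appearing in a rule of length ≥ 2: X1 → (, X2 → -, X3 → ).
Binarize each right-hand side of length ≥ 3 by chaining fresh nonterminals (Y1, Y2, …): affected rules were Start → X1 W X2; W → X3 X3 W; W → W W X3.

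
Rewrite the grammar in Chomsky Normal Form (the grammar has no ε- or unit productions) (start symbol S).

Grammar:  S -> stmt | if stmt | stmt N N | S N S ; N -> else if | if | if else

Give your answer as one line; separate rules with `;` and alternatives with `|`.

Introduce a nonterminal for each terminal appearing in a rule of length ≥ 2: X1 → if, X2 → stmt, X3 → else.
Binarize each right-hand side of length ≥ 3 by chaining fresh nonterminals (Y1, Y2, …): affected rules were S → X2 N N; S → S N S.

S -> stmt | X1 X2 | X2 Y1 | S Y2; N -> X3 X1 | if | X1 X3; X1 -> if; X2 -> stmt; X3 -> else; Y1 -> N N; Y2 -> N S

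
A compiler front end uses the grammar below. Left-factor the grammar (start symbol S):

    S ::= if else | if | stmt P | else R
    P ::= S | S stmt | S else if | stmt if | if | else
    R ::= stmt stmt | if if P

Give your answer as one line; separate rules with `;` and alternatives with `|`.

S has alternatives sharing prefix 'if': factor to S → if S' with S' → else | ε.
P has alternatives sharing prefix 'S': factor to P → S P' with P' → ε | stmt | else if.

S ::= stmt P | else R | if S'; P ::= stmt if | if | else | S P'; R ::= stmt stmt | if if P; S' ::= else | epsilon; P' ::= epsilon | stmt | else if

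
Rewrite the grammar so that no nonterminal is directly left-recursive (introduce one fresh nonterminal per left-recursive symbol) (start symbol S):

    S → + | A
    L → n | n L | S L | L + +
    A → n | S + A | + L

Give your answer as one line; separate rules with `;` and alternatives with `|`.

S → + | A; L → n L' | n L L' | S L L'; A → n | S + A | + L; L' → + + L' | ε

Directly left-recursive nonterminal: L.
For L: α = {+ +}, β = {n, n L, S L}. Rewrite as L → β L' and L' → α L' | ε.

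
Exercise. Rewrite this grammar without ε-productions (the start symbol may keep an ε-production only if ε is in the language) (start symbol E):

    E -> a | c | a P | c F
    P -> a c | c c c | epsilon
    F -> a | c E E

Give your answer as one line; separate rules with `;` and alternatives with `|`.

E -> a | c | a P | c F; P -> a c | c c c; F -> a | c E E

Nullable set = {P}.
ε ∉ L(G), so no ε-production is kept.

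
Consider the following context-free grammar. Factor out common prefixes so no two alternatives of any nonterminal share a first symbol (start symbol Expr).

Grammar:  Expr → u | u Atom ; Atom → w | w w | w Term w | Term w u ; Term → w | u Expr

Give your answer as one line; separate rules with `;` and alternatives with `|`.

Expr → u Expr1; Atom → Term w u | w Atom1; Term → w | u Expr; Expr1 → ε | Atom; Atom1 → ε | w | Term w

Expr has alternatives sharing prefix 'u': factor to Expr → u Expr1 with Expr1 → ε | Atom.
Atom has alternatives sharing prefix 'w': factor to Atom → w Atom1 with Atom1 → ε | w | Term w.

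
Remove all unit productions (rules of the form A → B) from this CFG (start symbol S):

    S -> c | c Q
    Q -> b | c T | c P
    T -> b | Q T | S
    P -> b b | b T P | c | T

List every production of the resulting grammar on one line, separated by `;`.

S -> c | c Q; Q -> b | c T | c P; T -> c | c Q | b | Q T; P -> c | c Q | b b | b T P | b | Q T

Unit pairs: P ⇒* {S, T}; T ⇒* {S}.
For each unit pair (A, B), copy every non-unit production of B to A, then drop all unit productions.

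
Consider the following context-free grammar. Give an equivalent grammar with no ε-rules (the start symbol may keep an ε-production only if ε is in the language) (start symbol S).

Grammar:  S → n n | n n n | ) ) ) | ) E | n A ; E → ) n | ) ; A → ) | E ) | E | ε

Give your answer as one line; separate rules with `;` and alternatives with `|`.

S → n n | n n n | ) ) ) | ) E | n A | n; E → ) n | ); A → ) | E ) | E

Nullable set = {A}.
ε ∉ L(G), so no ε-production is kept.
Add the nullable-subset variants: S → n A gives n A | n.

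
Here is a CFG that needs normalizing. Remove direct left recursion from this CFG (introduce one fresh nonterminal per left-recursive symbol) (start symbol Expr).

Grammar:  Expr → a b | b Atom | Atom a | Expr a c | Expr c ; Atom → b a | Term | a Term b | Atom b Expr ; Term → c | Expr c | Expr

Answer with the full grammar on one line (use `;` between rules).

Expr → a b Expr1 | b Atom Expr1 | Atom a Expr1; Atom → b a Atom1 | Term Atom1 | a Term b Atom1; Term → c | Expr c | Expr; Expr1 → a c Expr1 | c Expr1 | ε; Atom1 → b Expr Atom1 | ε

Directly left-recursive nonterminals: Expr, Atom.
For Expr: α = {a c, c}, β = {a b, b Atom, Atom a}. Rewrite as Expr → β Expr1 and Expr1 → α Expr1 | ε.
For Atom: α = {b Expr}, β = {b a, Term, a Term b}. Rewrite as Atom → β Atom1 and Atom1 → α Atom1 | ε.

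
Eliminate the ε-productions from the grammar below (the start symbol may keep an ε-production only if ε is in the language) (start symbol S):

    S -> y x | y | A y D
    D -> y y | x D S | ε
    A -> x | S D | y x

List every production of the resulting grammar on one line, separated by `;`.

Nullable nonterminals: {D}.
ε ∉ L(G), so no ε-production is kept.
Add the nullable-subset variants: S → A y D gives A y D | A y. D → x D S gives x D S | x S. A → S D gives S D | S.

S -> y x | y | A y D | A y; D -> y y | x D S | x S; A -> x | S D | S | y x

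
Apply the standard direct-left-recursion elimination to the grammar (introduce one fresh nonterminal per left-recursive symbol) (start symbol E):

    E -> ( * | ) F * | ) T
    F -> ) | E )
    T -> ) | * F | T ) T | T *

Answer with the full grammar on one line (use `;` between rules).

E -> ( * | ) F * | ) T; F -> ) | E ); T -> ) T' | * F T'; T' -> ) T T' | * T' | ε

Left recursion appears on T.
For T: α = {) T, *}, β = {), * F}. Rewrite as T → β T' and T' → α T' | ε.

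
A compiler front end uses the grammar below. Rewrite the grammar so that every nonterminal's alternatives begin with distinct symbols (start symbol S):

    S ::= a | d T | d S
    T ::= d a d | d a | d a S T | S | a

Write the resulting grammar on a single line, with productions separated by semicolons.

S ::= a | d S'; T ::= S | a | d a T'; S' ::= T | S; T' ::= d | eps | S T

S has alternatives sharing prefix 'd': factor to S → d S' with S' → T | S.
T has alternatives sharing prefix 'd a': factor to T → d a T' with T' → d | ε | S T.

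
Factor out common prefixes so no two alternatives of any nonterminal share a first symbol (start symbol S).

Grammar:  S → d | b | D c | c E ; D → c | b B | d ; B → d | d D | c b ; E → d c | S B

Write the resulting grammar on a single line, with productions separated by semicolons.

S → d | b | D c | c E; D → c | b B | d; B → c b | d B'; E → d c | S B; B' → ε | D

B has alternatives sharing prefix 'd': factor to B → d B' with B' → ε | D.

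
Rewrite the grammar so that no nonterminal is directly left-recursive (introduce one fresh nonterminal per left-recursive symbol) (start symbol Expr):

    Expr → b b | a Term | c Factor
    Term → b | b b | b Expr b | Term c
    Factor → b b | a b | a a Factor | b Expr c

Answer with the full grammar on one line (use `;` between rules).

Directly left-recursive nonterminal: Term.
For Term: α = {c}, β = {b, b b, b Expr b}. Rewrite as Term → β Term1 and Term1 → α Term1 | ε.

Expr → b b | a Term | c Factor; Term → b Term1 | b b Term1 | b Expr b Term1; Factor → b b | a b | a a Factor | b Expr c; Term1 → c Term1 | ε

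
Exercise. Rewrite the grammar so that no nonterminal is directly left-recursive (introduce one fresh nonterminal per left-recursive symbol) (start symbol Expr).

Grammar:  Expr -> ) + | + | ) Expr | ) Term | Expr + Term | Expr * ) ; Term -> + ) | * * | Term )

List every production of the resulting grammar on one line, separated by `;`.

Expr, Term are directly left-recursive.
For Expr: α = {+ Term, * )}, β = {) +, +, ) Expr, ) Term}. Rewrite as Expr → β Expr1 and Expr1 → α Expr1 | ε.
For Term: α = {)}, β = {+ ), * *}. Rewrite as Term → β Term1 and Term1 → α Term1 | ε.

Expr -> ) + Expr1 | + Expr1 | ) Expr Expr1 | ) Term Expr1; Term -> + ) Term1 | * * Term1; Expr1 -> + Term Expr1 | * ) Expr1 | ε; Term1 -> ) Term1 | ε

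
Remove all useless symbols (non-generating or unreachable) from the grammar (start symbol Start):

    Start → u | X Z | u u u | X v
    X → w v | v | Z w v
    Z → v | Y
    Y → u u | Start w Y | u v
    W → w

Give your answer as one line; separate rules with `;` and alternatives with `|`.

Generating nonterminals: {Start, W, X, Y, Z}.
Reachable from Start after that: {Start, X, Y, Z}.
Removed useless symbols: {W} and every production mentioning them.

Start → u | X Z | u u u | X v; X → w v | v | Z w v; Z → v | Y; Y → u u | Start w Y | u v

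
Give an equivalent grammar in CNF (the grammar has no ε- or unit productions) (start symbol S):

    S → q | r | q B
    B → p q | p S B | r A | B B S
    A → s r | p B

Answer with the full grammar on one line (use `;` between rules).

Introduce a nonterminal for each terminal appearing in a rule of length ≥ 2: X1 → q, X2 → p, X3 → r, X4 → s.
Binarize each right-hand side of length ≥ 3 by chaining fresh nonterminals (Y1, Y2, …): affected rules were B → X2 S B; B → B B S.

S → q | r | X1 B; B → X2 X1 | X2 Y1 | X3 A | B Y2; A → X4 X3 | X2 B; X1 → q; X2 → p; X3 → r; X4 → s; Y1 → S B; Y2 → B S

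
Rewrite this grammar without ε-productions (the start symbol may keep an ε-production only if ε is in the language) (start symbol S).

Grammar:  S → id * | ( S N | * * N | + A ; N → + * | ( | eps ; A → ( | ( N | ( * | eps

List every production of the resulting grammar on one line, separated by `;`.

S → id * | ( S N | ( S | * * N | * * | + A | +; N → + * | (; A → ( | ( N | ( *

Nullable nonterminals: {A, N}.
ε ∉ L(G), so no ε-production is kept.
For each production, add variants omitting each subset of nullable occurrences: S → ( S N gives ( S N | ( S. S → * * N gives * * N | * *. S → + A gives + A | +.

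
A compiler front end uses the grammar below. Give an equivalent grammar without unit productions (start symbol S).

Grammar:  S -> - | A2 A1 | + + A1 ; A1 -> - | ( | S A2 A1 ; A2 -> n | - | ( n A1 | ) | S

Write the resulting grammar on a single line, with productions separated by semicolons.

Unit pairs: A2 ⇒* {S}.
For each unit pair (A, B), copy every non-unit production of B to A, then drop all unit productions.

S -> - | A2 A1 | + + A1; A1 -> - | ( | S A2 A1; A2 -> n | - | ( n A1 | ) | A2 A1 | + + A1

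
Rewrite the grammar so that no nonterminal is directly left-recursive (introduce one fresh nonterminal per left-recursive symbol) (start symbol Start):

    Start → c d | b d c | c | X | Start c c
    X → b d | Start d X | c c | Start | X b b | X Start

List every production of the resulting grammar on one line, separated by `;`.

Start → c d Start1 | b d c Start1 | c Start1 | X Start1; X → b d X1 | Start d X X1 | c c X1 | Start X1; Start1 → c c Start1 | ε; X1 → b b X1 | Start X1 | ε

Directly left-recursive nonterminals: Start, X.
For Start: α = {c c}, β = {c d, b d c, c, X}. Rewrite as Start → β Start1 and Start1 → α Start1 | ε.
For X: α = {b b, Start}, β = {b d, Start d X, c c, Start}. Rewrite as X → β X1 and X1 → α X1 | ε.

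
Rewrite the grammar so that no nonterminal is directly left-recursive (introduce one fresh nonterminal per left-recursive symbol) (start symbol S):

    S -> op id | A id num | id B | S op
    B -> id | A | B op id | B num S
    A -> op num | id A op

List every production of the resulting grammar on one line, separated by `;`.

S -> op id S' | A id num S' | id B S'; B -> id B' | A B'; A -> op num | id A op; S' -> op S' | ε; B' -> op id B' | num S B' | ε

Directly left-recursive nonterminals: S, B.
For S: α = {op}, β = {op id, A id num, id B}. Rewrite as S → β S' and S' → α S' | ε.
For B: α = {op id, num S}, β = {id, A}. Rewrite as B → β B' and B' → α B' | ε.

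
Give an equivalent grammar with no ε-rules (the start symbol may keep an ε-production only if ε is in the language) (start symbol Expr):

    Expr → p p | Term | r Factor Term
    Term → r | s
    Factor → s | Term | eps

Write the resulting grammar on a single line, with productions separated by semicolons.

Expr → p p | Term | r Factor Term | r Term; Term → r | s; Factor → s | Term

Nullable nonterminals: {Factor}.
ε ∉ L(G), so no ε-production is kept.
Add the nullable-subset variants: Expr → r Factor Term gives r Factor Term | r Term.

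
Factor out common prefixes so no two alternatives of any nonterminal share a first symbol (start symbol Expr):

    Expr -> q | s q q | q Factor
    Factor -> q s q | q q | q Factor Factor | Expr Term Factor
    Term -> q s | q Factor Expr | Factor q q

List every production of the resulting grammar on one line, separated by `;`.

Expr has alternatives sharing prefix 'q': factor to Expr → q Expr1 with Expr1 → ε | Factor.
Factor has alternatives sharing prefix 'q': factor to Factor → q Factor1 with Factor1 → s q | q | Factor Factor.
Term has alternatives sharing prefix 'q': factor to Term → q Term1 with Term1 → s | Factor Expr.

Expr -> s q q | q Expr1; Factor -> Expr Term Factor | q Factor1; Term -> Factor q q | q Term1; Expr1 -> ε | Factor; Factor1 -> s q | q | Factor Factor; Term1 -> s | Factor Expr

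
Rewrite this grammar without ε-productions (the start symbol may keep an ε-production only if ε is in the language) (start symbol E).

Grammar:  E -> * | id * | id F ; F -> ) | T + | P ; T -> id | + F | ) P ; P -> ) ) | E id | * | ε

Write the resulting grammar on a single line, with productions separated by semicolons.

Nullable nonterminals: {F, P}.
ε ∉ L(G), so no ε-production is kept.
Add the nullable-subset variants: E → id F gives id F | id. T → + F gives + F | +. T → ) P gives ) P | ).

E -> * | id * | id F | id; F -> ) | T + | P; T -> id | + F | + | ) P | ); P -> ) ) | E id | *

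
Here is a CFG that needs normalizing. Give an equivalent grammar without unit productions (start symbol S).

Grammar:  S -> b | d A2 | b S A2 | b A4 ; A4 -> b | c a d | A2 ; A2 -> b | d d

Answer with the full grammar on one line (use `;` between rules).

Unit pairs: A4 ⇒* {A2}.
Replace each nonterminal's rules with the union of the non-unit rules of every nonterminal it unit-derives.

S -> b | d A2 | b S A2 | b A4; A4 -> b | c a d | d d; A2 -> b | d d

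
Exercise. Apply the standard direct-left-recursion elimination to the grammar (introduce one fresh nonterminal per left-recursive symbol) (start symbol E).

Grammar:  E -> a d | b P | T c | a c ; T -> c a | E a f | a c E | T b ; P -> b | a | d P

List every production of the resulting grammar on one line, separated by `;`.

E -> a d | b P | T c | a c; T -> c a T' | E a f T' | a c E T'; P -> b | a | d P; T' -> b T' | ε

T is directly left-recursive.
For T: α = {b}, β = {c a, E a f, a c E}. Rewrite as T → β T' and T' → α T' | ε.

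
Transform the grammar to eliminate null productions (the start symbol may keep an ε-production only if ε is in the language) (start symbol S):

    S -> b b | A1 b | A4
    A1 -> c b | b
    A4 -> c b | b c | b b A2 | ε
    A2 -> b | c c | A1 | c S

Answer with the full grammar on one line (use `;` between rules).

The nullable symbols are {A4, S}.
ε ∈ L(G) since S is nullable, so keep S → ε.
For each production, add variants omitting each subset of nullable occurrences: A2 → c S gives c S | c.

S -> b b | A1 b | A4 | ε; A1 -> c b | b; A4 -> c b | b c | b b A2; A2 -> b | c c | A1 | c S | c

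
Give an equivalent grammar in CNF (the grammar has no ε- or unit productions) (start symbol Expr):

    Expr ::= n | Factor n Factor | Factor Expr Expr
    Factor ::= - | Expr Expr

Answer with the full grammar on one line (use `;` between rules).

Introduce a nonterminal for each terminal appearing in a rule of length ≥ 2: X1 → n.
Binarize each right-hand side of length ≥ 3 by chaining fresh nonterminals (Y1, Y2, …): affected rules were Expr → Factor X1 Factor; Expr → Factor Expr Expr.

Expr ::= n | Factor Y1 | Factor Y2; Factor ::= - | Expr Expr; X1 ::= n; Y1 ::= X1 Factor; Y2 ::= Expr Expr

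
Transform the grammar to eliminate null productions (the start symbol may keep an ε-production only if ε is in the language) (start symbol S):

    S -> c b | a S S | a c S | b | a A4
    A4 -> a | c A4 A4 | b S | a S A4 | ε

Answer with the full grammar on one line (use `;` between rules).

Nullable set = {A4}.
ε ∉ L(G), so no ε-production is kept.
For each production, add variants omitting each subset of nullable occurrences: S → a A4 gives a A4 | a. A4 → c A4 A4 gives c A4 A4 | c A4 | c. A4 → a S A4 gives a S A4 | a S.

S -> c b | a S S | a c S | b | a A4 | a; A4 -> a | c A4 A4 | c A4 | c | b S | a S A4 | a S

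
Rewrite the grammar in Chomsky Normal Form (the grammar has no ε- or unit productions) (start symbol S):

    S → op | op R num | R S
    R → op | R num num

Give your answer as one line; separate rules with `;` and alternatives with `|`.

S → op | X1 Y1 | R S; R → op | R Y2; X1 → op; X2 → num; Y1 → R X2; Y2 → X2 X2

Introduce a nonterminal for each terminal appearing in a rule of length ≥ 2: X1 → op, X2 → num.
Binarize each right-hand side of length ≥ 3 by chaining fresh nonterminals (Y1, Y2, …): affected rules were S → X1 R X2; R → R X2 X2.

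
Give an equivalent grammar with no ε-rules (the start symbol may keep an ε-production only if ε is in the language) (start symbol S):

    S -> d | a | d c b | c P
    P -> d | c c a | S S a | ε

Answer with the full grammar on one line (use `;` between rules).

Nullable set = {P}.
ε ∉ L(G), so no ε-production is kept.
Expand every rule over subsets of its nullable positions: S → c P gives c P | c.

S -> d | a | d c b | c P | c; P -> d | c c a | S S a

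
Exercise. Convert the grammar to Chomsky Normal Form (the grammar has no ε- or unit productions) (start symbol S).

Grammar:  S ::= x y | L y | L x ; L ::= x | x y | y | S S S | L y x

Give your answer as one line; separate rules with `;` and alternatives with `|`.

Introduce a nonterminal for each terminal appearing in a rule of length ≥ 2: X1 → x, X2 → y.
Binarize each right-hand side of length ≥ 3 by chaining fresh nonterminals (Y1, Y2, …): affected rules were L → S S S; L → L X2 X1.

S ::= X1 X2 | L X2 | L X1; L ::= x | X1 X2 | y | S Y1 | L Y2; X1 ::= x; X2 ::= y; Y1 ::= S S; Y2 ::= X2 X1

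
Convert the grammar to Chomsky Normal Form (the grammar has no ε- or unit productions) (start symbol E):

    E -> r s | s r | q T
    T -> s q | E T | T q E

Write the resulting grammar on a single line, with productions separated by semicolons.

E -> X1 X2 | X2 X1 | X3 T; T -> X2 X3 | E T | T Y1; X1 -> r; X2 -> s; X3 -> q; Y1 -> X3 E

Introduce a nonterminal for each terminal appearing in a rule of length ≥ 2: X1 → r, X2 → s, X3 → q.
Binarize each right-hand side of length ≥ 3 by chaining fresh nonterminals (Y1, Y2, …): affected rules were T → T X3 E.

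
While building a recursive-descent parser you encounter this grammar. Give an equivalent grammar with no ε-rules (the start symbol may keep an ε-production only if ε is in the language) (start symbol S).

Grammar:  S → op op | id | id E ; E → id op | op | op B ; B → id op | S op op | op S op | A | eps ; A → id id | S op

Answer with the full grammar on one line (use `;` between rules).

S → op op | id | id E; E → id op | op | op B; B → id op | S op op | op S op | A; A → id id | S op

Nullable set = {B}.
ε ∉ L(G), so no ε-production is kept.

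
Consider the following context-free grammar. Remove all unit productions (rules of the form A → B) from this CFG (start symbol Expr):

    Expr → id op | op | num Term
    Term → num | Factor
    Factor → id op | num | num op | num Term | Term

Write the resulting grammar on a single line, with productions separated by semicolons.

Unit pairs: Factor ⇒* {Term}; Term ⇒* {Factor}.
For every A with A ⇒* B via unit rules, add B's non-unit alternatives to A; then delete every rule of the form X → Y.

Expr → id op | op | num Term; Term → num | id op | num op | num Term; Factor → num | id op | num op | num Term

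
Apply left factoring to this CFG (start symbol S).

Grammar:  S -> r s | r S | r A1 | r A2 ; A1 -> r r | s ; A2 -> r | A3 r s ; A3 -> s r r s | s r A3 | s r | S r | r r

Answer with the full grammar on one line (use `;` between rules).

S has alternatives sharing prefix 'r': factor to S → r S' with S' → s | S | A1 | A2.
A3 has alternatives sharing prefix 's r': factor to A3 → s r A3' with A3' → r s | A3 | ε.

S -> r S'; A1 -> r r | s; A2 -> r | A3 r s; A3 -> S r | r r | s r A3'; S' -> s | S | A1 | A2; A3' -> r s | A3 | ε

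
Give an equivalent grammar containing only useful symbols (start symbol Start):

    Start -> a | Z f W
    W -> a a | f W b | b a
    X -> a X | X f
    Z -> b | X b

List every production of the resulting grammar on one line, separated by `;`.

Start -> a | Z f W; W -> a a | f W b | b a; Z -> b

Generating nonterminals: {Start, W, Z}.
Reachable from Start after that: {Start, W, Z}.
Removed useless symbols: {X} and every production mentioning them.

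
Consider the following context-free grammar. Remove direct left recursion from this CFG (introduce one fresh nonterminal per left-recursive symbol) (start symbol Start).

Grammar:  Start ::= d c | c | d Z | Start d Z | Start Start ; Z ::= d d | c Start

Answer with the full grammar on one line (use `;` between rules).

Start ::= d c Start1 | c Start1 | d Z Start1; Z ::= d d | c Start; Start1 ::= d Z Start1 | Start Start1 | ε

Start is directly left-recursive.
For Start: α = {d Z, Start}, β = {d c, c, d Z}. Rewrite as Start → β Start1 and Start1 → α Start1 | ε.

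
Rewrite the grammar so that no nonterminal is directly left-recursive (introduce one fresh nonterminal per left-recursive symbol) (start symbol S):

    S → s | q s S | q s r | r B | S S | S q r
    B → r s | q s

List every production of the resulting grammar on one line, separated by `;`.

S → s S' | q s S S' | q s r S' | r B S'; B → r s | q s; S' → S S' | q r S' | epsilon

S is directly left-recursive.
For S: α = {S, q r}, β = {s, q s S, q s r, r B}. Rewrite as S → β S' and S' → α S' | ε.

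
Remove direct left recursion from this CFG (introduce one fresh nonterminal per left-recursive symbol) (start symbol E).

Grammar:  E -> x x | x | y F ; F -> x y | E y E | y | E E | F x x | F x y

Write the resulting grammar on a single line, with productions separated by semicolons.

Left recursion appears on F.
For F: α = {x x, x y}, β = {x y, E y E, y, E E}. Rewrite as F → β F' and F' → α F' | ε.

E -> x x | x | y F; F -> x y F' | E y E F' | y F' | E E F'; F' -> x x F' | x y F' | ε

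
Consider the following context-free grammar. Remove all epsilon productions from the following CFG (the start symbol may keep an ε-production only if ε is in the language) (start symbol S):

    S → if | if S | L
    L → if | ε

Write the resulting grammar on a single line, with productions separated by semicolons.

The nullable symbols are {L, S}.
ε ∈ L(G) since S is nullable, so keep S → ε.

S → if | if S | L | ε; L → if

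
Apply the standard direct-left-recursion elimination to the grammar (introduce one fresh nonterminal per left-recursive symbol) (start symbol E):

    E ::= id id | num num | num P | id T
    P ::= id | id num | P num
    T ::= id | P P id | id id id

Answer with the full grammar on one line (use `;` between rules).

Directly left-recursive nonterminal: P.
For P: α = {num}, β = {id, id num}. Rewrite as P → β P' and P' → α P' | ε.

E ::= id id | num num | num P | id T; P ::= id P' | id num P'; T ::= id | P P id | id id id; P' ::= num P' | ε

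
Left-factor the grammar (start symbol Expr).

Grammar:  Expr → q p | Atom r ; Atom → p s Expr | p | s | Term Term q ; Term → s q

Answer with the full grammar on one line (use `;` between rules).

Atom has alternatives sharing prefix 'p': factor to Atom → p Atom1 with Atom1 → s Expr | ε.

Expr → q p | Atom r; Atom → s | Term Term q | p Atom1; Term → s q; Atom1 → s Expr | eps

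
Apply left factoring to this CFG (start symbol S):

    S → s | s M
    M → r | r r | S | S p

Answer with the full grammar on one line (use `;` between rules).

S has alternatives sharing prefix 's': factor to S → s S' with S' → ε | M.
M has alternatives sharing prefix 'r': factor to M → r M' with M' → ε | r.
M has alternatives sharing prefix 'S': factor to M → S M'' with M'' → ε | p.

S → s S'; M → r M' | S M''; S' → ε | M; M' → ε | r; M'' → ε | p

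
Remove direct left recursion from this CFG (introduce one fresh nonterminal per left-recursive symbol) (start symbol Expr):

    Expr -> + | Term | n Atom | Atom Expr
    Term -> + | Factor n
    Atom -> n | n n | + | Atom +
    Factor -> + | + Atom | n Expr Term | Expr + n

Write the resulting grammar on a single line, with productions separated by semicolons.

Expr -> + | Term | n Atom | Atom Expr; Term -> + | Factor n; Atom -> n Atom1 | n n Atom1 | + Atom1; Factor -> + | + Atom | n Expr Term | Expr + n; Atom1 -> + Atom1 | ε

Left recursion appears on Atom.
For Atom: α = {+}, β = {n, n n, +}. Rewrite as Atom → β Atom1 and Atom1 → α Atom1 | ε.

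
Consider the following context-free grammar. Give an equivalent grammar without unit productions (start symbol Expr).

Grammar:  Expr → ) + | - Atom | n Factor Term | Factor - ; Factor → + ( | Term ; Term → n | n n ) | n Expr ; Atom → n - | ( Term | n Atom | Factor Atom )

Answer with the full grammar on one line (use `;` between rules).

Unit pairs: Factor ⇒* {Term}.
For each unit pair (A, B), copy every non-unit production of B to A, then drop all unit productions.

Expr → ) + | - Atom | n Factor Term | Factor -; Factor → n | n n ) | n Expr | + (; Term → n | n n ) | n Expr; Atom → n - | ( Term | n Atom | Factor Atom )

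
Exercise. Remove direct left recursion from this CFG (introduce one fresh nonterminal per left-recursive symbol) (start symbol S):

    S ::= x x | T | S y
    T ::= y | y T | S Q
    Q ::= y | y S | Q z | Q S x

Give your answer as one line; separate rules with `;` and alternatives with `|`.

S ::= x x S' | T S'; T ::= y | y T | S Q; Q ::= y Q' | y S Q'; S' ::= y S' | ε; Q' ::= z Q' | S x Q' | ε

Left recursion appears on S, Q.
For S: α = {y}, β = {x x, T}. Rewrite as S → β S' and S' → α S' | ε.
For Q: α = {z, S x}, β = {y, y S}. Rewrite as Q → β Q' and Q' → α Q' | ε.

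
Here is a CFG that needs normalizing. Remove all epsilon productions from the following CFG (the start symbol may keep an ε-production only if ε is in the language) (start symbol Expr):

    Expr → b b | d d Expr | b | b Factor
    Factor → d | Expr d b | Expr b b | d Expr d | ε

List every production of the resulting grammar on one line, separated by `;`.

Nullable set = {Factor}.
ε ∉ L(G), so no ε-production is kept.

Expr → b b | d d Expr | b | b Factor; Factor → d | Expr d b | Expr b b | d Expr d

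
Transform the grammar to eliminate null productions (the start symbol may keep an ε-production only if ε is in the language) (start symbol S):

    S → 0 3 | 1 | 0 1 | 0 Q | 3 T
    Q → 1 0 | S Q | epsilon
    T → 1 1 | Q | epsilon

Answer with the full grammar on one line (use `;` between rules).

S → 0 3 | 1 | 0 1 | 0 Q | 0 | 3 T | 3; Q → 1 0 | S Q | S; T → 1 1 | Q

Nullable set = {Q, T}.
ε ∉ L(G), so no ε-production is kept.
Expand every rule over subsets of its nullable positions: S → 0 Q gives 0 Q | 0. S → 3 T gives 3 T | 3. Q → S Q gives S Q | S.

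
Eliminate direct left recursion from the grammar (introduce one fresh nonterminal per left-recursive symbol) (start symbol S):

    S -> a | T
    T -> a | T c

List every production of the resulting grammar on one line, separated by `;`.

Left recursion appears on T.
For T: α = {c}, β = {a}. Rewrite as T → β T' and T' → α T' | ε.

S -> a | T; T -> a T'; T' -> c T' | epsilon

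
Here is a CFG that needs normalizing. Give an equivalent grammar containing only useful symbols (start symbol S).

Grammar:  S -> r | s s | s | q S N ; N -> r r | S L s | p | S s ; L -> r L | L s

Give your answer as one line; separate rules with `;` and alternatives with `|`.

Generating nonterminals: {N, S}.
Reachable from S after that: {N, S}.
Removed useless symbols: {L} and every production mentioning them.

S -> r | s s | s | q S N; N -> r r | p | S s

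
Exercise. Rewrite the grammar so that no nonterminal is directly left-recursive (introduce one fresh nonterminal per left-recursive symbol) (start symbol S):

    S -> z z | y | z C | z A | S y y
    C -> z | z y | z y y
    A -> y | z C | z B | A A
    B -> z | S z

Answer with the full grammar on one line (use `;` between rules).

Directly left-recursive nonterminals: S, A.
For S: α = {y y}, β = {z z, y, z C, z A}. Rewrite as S → β S' and S' → α S' | ε.
For A: α = {A}, β = {y, z C, z B}. Rewrite as A → β A' and A' → α A' | ε.

S -> z z S' | y S' | z C S' | z A S'; C -> z | z y | z y y; A -> y A' | z C A' | z B A'; B -> z | S z; S' -> y y S' | ε; A' -> A A' | ε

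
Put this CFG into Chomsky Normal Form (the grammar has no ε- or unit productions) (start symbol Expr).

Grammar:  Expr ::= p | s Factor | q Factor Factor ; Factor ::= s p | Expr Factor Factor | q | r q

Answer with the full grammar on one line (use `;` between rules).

Introduce a nonterminal for each terminal appearing in a rule of length ≥ 2: X1 → s, X2 → q, X3 → p, X4 → r.
Binarize each right-hand side of length ≥ 3 by chaining fresh nonterminals (Y1, Y2, …): affected rules were Expr → X2 Factor Factor; Factor → Expr Factor Factor.

Expr ::= p | X1 Factor | X2 Y1; Factor ::= X1 X3 | Expr Y2 | q | X4 X2; X1 ::= s; X2 ::= q; X3 ::= p; X4 ::= r; Y1 ::= Factor Factor; Y2 ::= Factor Factor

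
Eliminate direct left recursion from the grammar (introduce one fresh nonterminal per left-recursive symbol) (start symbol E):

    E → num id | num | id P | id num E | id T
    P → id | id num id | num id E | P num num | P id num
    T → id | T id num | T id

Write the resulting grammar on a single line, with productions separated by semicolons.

Left recursion appears on P, T.
For P: α = {num num, id num}, β = {id, id num id, num id E}. Rewrite as P → β P' and P' → α P' | ε.
For T: α = {id num, id}, β = {id}. Rewrite as T → β T' and T' → α T' | ε.

E → num id | num | id P | id num E | id T; P → id P' | id num id P' | num id E P'; T → id T'; P' → num num P' | id num P' | ε; T' → id num T' | id T' | ε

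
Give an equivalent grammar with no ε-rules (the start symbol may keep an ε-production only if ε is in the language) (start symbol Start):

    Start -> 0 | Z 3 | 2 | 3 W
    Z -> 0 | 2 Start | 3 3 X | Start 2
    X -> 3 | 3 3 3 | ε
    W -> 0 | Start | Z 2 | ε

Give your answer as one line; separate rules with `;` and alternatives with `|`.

Start -> 0 | Z 3 | 2 | 3 W | 3; Z -> 0 | 2 Start | 3 3 X | 3 3 | Start 2; X -> 3 | 3 3 3; W -> 0 | Start | Z 2

The nullable symbols are {W, X}.
ε ∉ L(G), so no ε-production is kept.
Add the nullable-subset variants: Start → 3 W gives 3 W | 3. Z → 3 3 X gives 3 3 X | 3 3.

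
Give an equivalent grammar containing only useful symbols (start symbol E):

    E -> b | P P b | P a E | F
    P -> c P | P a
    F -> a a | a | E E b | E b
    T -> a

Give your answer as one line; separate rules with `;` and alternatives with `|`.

E -> b | F; F -> a a | a | E E b | E b

Generating nonterminals: {E, F, T}.
Reachable from E after that: {E, F}.
Removed useless symbols: {P, T} and every production mentioning them.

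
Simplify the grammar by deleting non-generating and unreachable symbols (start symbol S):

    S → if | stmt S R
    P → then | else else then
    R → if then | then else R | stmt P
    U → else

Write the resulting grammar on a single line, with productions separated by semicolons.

S → if | stmt S R; P → then | else else then; R → if then | then else R | stmt P

Generating nonterminals: {P, R, S, U}.
Reachable from S after that: {P, R, S}.
Removed useless symbols: {U} and every production mentioning them.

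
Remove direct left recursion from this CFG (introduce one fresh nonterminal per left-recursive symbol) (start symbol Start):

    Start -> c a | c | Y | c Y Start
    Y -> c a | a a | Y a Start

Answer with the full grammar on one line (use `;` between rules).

Y is directly left-recursive.
For Y: α = {a Start}, β = {c a, a a}. Rewrite as Y → β Y1 and Y1 → α Y1 | ε.

Start -> c a | c | Y | c Y Start; Y -> c a Y1 | a a Y1; Y1 -> a Start Y1 | eps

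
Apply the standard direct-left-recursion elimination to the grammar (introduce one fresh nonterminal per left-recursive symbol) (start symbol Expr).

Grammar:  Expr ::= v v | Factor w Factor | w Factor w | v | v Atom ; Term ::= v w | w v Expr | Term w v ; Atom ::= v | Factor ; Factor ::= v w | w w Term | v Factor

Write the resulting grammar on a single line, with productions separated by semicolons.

Left recursion appears on Term.
For Term: α = {w v}, β = {v w, w v Expr}. Rewrite as Term → β Term1 and Term1 → α Term1 | ε.

Expr ::= v v | Factor w Factor | w Factor w | v | v Atom; Term ::= v w Term1 | w v Expr Term1; Atom ::= v | Factor; Factor ::= v w | w w Term | v Factor; Term1 ::= w v Term1 | ε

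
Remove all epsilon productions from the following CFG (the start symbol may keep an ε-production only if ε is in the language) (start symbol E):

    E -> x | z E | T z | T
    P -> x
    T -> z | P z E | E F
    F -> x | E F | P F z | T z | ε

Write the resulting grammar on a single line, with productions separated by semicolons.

The nullable symbols are {F}.
ε ∉ L(G), so no ε-production is kept.
For each production, add variants omitting each subset of nullable occurrences: T → E F gives E F | E. F → E F gives E F | E. F → P F z gives P F z | P z.

E -> x | z E | T z | T; P -> x; T -> z | P z E | E F | E; F -> x | E F | E | P F z | P z | T z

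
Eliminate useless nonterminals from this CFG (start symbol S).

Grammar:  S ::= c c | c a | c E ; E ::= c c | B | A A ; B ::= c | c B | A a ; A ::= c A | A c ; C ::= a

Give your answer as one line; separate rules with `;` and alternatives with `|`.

S ::= c c | c a | c E; E ::= c c | B; B ::= c | c B

Generating nonterminals: {B, C, E, S}.
Reachable from S after that: {B, E, S}.
Removed useless symbols: {A, C} and every production mentioning them.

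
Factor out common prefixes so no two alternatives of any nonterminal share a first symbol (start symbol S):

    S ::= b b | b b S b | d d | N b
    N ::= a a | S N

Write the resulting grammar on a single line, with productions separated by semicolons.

S has alternatives sharing prefix 'b b': factor to S → b b S' with S' → ε | S b.

S ::= d d | N b | b b S'; N ::= a a | S N; S' ::= ε | S b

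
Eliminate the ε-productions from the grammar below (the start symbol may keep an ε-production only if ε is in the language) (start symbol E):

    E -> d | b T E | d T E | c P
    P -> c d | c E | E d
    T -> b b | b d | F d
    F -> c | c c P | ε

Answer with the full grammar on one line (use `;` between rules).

E -> d | b T E | d T E | c P; P -> c d | c E | E d; T -> b b | b d | F d | d; F -> c | c c P

Nullable set = {F}.
ε ∉ L(G), so no ε-production is kept.
Expand every rule over subsets of its nullable positions: T → F d gives F d | d.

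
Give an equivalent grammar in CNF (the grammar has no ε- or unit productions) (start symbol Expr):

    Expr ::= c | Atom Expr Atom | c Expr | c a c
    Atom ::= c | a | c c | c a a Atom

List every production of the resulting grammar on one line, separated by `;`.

Expr ::= c | Atom Y1 | X1 Expr | X1 Y2; Atom ::= c | a | X1 X1 | X1 Y3; X1 ::= c; X2 ::= a; Y1 ::= Expr Atom; Y2 ::= X2 X1; Y3 ::= X2 Y4; Y4 ::= X2 Atom

Introduce a nonterminal for each terminal appearing in a rule of length ≥ 2: X1 → c, X2 → a.
Binarize each right-hand side of length ≥ 3 by chaining fresh nonterminals (Y1, Y2, …): affected rules were Expr → Atom Expr Atom; Expr → X1 X2 X1; Atom → X1 X2 X2 Atom.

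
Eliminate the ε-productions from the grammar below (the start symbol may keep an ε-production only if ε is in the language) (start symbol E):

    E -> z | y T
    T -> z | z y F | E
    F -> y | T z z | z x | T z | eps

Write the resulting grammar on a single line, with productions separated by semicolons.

E -> z | y T; T -> z | z y F | z y | E; F -> y | T z z | z x | T z

The nullable symbols are {F}.
ε ∉ L(G), so no ε-production is kept.
Expand every rule over subsets of its nullable positions: T → z y F gives z y F | z y.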